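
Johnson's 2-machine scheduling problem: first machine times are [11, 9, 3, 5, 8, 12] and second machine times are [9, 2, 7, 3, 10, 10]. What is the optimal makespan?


Apply Johnson's rule:
  Group 1 (a <= b): [(3, 3, 7), (5, 8, 10)]
  Group 2 (a > b): [(6, 12, 10), (1, 11, 9), (4, 5, 3), (2, 9, 2)]
Optimal job order: [3, 5, 6, 1, 4, 2]
Schedule:
  Job 3: M1 done at 3, M2 done at 10
  Job 5: M1 done at 11, M2 done at 21
  Job 6: M1 done at 23, M2 done at 33
  Job 1: M1 done at 34, M2 done at 43
  Job 4: M1 done at 39, M2 done at 46
  Job 2: M1 done at 48, M2 done at 50
Makespan = 50

50


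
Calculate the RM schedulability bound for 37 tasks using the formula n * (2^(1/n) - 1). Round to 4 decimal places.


Compute 2^(1/37) = 1.0189102844
Subtract 1: 1.0189102844 - 1 = 0.0189102844
Multiply by n: 37 * 0.0189102844 = 0.6996805228
Round to 4 dp: 0.6997

0.6997


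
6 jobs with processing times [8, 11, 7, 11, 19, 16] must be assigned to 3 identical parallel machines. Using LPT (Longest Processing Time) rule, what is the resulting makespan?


Sort jobs in decreasing order (LPT): [19, 16, 11, 11, 8, 7]
Assign each job to the least loaded machine:
  Machine 1: jobs [19, 7], load = 26
  Machine 2: jobs [16, 8], load = 24
  Machine 3: jobs [11, 11], load = 22
Makespan = max load = 26

26


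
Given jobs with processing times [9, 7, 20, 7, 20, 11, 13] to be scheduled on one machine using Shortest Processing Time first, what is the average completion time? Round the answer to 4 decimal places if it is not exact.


Sort jobs by processing time (SPT order): [7, 7, 9, 11, 13, 20, 20]
Compute completion times sequentially:
  Job 1: processing = 7, completes at 7
  Job 2: processing = 7, completes at 14
  Job 3: processing = 9, completes at 23
  Job 4: processing = 11, completes at 34
  Job 5: processing = 13, completes at 47
  Job 6: processing = 20, completes at 67
  Job 7: processing = 20, completes at 87
Sum of completion times = 279
Average completion time = 279/7 = 39.8571

39.8571


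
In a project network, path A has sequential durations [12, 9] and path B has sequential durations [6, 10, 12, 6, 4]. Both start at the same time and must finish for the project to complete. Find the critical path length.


Path A total = 12 + 9 = 21
Path B total = 6 + 10 + 12 + 6 + 4 = 38
Critical path = longest path = max(21, 38) = 38

38


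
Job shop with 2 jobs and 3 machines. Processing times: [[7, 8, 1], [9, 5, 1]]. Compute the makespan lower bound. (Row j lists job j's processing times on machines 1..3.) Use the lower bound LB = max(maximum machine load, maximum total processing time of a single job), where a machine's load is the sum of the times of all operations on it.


Machine loads:
  Machine 1: 7 + 9 = 16
  Machine 2: 8 + 5 = 13
  Machine 3: 1 + 1 = 2
Max machine load = 16
Job totals:
  Job 1: 16
  Job 2: 15
Max job total = 16
Lower bound = max(16, 16) = 16

16


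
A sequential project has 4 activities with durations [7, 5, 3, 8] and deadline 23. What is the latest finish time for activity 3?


LF(activity 3) = deadline - sum of successor durations
Successors: activities 4 through 4 with durations [8]
Sum of successor durations = 8
LF = 23 - 8 = 15

15


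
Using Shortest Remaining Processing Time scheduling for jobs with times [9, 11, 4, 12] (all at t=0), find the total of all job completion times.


Since all jobs arrive at t=0, SRPT equals SPT ordering.
SPT order: [4, 9, 11, 12]
Completion times:
  Job 1: p=4, C=4
  Job 2: p=9, C=13
  Job 3: p=11, C=24
  Job 4: p=12, C=36
Total completion time = 4 + 13 + 24 + 36 = 77

77


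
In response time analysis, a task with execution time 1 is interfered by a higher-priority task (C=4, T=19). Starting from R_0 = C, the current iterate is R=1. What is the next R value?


R_next = C + ceil(R_prev / T_hp) * C_hp
ceil(1 / 19) = ceil(0.0526) = 1
Interference = 1 * 4 = 4
R_next = 1 + 4 = 5

5


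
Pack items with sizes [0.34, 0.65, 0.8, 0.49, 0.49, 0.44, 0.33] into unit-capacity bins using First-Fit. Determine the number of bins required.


Place items sequentially using First-Fit:
  Item 0.34 -> new Bin 1
  Item 0.65 -> Bin 1 (now 0.99)
  Item 0.8 -> new Bin 2
  Item 0.49 -> new Bin 3
  Item 0.49 -> Bin 3 (now 0.98)
  Item 0.44 -> new Bin 4
  Item 0.33 -> Bin 4 (now 0.77)
Total bins used = 4

4


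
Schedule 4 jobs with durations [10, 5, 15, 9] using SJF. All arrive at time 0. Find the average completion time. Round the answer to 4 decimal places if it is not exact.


SJF order (ascending): [5, 9, 10, 15]
Completion times:
  Job 1: burst=5, C=5
  Job 2: burst=9, C=14
  Job 3: burst=10, C=24
  Job 4: burst=15, C=39
Average completion = 82/4 = 20.5

20.5


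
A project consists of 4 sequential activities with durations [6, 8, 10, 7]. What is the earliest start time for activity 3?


Activity 3 starts after activities 1 through 2 complete.
Predecessor durations: [6, 8]
ES = 6 + 8 = 14

14


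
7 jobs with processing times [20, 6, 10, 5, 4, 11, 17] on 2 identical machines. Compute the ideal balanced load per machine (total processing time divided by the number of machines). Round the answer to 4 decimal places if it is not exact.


Total processing time = 20 + 6 + 10 + 5 + 4 + 11 + 17 = 73
Number of machines = 2
Ideal balanced load = 73 / 2 = 36.5

36.5


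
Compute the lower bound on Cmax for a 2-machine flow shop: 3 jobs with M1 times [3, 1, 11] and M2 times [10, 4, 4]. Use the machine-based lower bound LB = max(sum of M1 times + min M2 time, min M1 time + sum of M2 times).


LB1 = sum(M1 times) + min(M2 times) = 15 + 4 = 19
LB2 = min(M1 times) + sum(M2 times) = 1 + 18 = 19
Lower bound = max(LB1, LB2) = max(19, 19) = 19

19


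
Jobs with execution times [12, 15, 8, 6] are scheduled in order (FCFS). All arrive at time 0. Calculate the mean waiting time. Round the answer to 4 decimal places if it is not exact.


FCFS order (as given): [12, 15, 8, 6]
Waiting times:
  Job 1: wait = 0
  Job 2: wait = 12
  Job 3: wait = 27
  Job 4: wait = 35
Sum of waiting times = 74
Average waiting time = 74/4 = 18.5

18.5


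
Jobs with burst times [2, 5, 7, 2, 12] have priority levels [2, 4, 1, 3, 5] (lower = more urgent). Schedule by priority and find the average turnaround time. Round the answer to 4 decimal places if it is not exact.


Sort by priority (ascending = highest first):
Order: [(1, 7), (2, 2), (3, 2), (4, 5), (5, 12)]
Completion times:
  Priority 1, burst=7, C=7
  Priority 2, burst=2, C=9
  Priority 3, burst=2, C=11
  Priority 4, burst=5, C=16
  Priority 5, burst=12, C=28
Average turnaround = 71/5 = 14.2

14.2


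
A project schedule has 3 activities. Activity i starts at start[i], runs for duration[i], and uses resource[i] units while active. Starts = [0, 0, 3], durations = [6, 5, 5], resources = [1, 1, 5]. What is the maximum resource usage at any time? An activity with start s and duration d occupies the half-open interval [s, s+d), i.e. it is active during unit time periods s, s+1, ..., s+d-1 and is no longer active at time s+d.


Each activity i is active on [start_i, start_i + duration_i).
Compute total resource usage per time slot:
  t=0: active resources = [1, 1], total = 2
  t=1: active resources = [1, 1], total = 2
  t=2: active resources = [1, 1], total = 2
  t=3: active resources = [1, 1, 5], total = 7
  t=4: active resources = [1, 1, 5], total = 7
  t=5: active resources = [1, 5], total = 6
  t=6: active resources = [5], total = 5
  t=7: active resources = [5], total = 5
Peak resource demand = 7

7


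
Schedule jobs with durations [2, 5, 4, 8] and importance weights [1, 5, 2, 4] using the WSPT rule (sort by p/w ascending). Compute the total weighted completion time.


Compute p/w ratios and sort ascending (WSPT): [(5, 5), (2, 1), (4, 2), (8, 4)]
Compute weighted completion times:
  Job (p=5,w=5): C=5, w*C=5*5=25
  Job (p=2,w=1): C=7, w*C=1*7=7
  Job (p=4,w=2): C=11, w*C=2*11=22
  Job (p=8,w=4): C=19, w*C=4*19=76
Total weighted completion time = 130

130


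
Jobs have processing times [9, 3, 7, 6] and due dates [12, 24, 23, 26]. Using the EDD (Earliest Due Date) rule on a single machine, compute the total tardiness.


Sort by due date (EDD order): [(9, 12), (7, 23), (3, 24), (6, 26)]
Compute completion times and tardiness:
  Job 1: p=9, d=12, C=9, tardiness=max(0,9-12)=0
  Job 2: p=7, d=23, C=16, tardiness=max(0,16-23)=0
  Job 3: p=3, d=24, C=19, tardiness=max(0,19-24)=0
  Job 4: p=6, d=26, C=25, tardiness=max(0,25-26)=0
Total tardiness = 0

0


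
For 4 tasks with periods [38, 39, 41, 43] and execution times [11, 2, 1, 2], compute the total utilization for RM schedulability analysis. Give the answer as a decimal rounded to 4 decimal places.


Compute individual utilizations (exact fractions):
  Task 1: C/T = 11/38 (approx. 0.2895)
  Task 2: C/T = 2/39 (approx. 0.0513)
  Task 3: C/T = 1/41 (approx. 0.0244)
  Task 4: C/T = 2/43 (approx. 0.0465)
Total utilization U = 11/38 + 2/39 + 1/41 + 2/43 = 1075565/2612766
Rounded to 4 decimal places: U = 0.4117
RM (Liu & Layland) bound for 4 tasks = 0.756828; compare with U = 1075565/2612766 (approx. 0.411658)
U <= bound, so schedulable by RM sufficient condition.

0.4117


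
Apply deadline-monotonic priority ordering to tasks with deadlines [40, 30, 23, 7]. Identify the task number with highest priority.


Sort tasks by relative deadline (ascending):
  Task 4: deadline = 7
  Task 3: deadline = 23
  Task 2: deadline = 30
  Task 1: deadline = 40
Priority order (highest first): [4, 3, 2, 1]
Highest priority task = 4

4


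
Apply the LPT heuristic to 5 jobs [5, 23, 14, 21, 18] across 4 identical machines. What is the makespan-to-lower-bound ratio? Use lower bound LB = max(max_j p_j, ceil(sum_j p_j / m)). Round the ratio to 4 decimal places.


LPT order: [23, 21, 18, 14, 5]
Machine loads after assignment: [23, 21, 18, 19]
LPT makespan = 23
Lower bound = max(max_job, ceil(total/4)) = max(23, 21) = 23
Ratio = 23 / 23 = 1.0

1.0


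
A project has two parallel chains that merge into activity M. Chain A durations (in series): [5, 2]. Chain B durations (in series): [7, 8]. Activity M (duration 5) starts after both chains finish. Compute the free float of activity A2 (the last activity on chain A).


ES(A2) = sum of predecessors on chain A = 5
EF(A2) = ES + duration = 5 + 2 = 7
Successor of A2 is M. ES(M) = max(sum(A), sum(B)) = max(7, 15) = 15
Free float = ES(successor) - EF(current) = 15 - 7 = 8

8


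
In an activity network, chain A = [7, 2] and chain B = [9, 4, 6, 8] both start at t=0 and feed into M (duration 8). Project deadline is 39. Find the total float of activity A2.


Forward pass: ES(A2) = sum of predecessors on chain A = 7
EF = ES + duration = 7 + 2 = 9
Backward pass: LF(M) = deadline = 39; LS(M) = 39 - 8 = 31
LF(A2) = LS(M) - sum(successors on chain A) = 31 - 0 = 31
LS = LF - duration = 31 - 2 = 29
Total float = LS - ES = 29 - 7 = 22

22


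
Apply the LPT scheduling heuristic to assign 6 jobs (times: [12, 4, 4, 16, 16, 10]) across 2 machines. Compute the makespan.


Sort jobs in decreasing order (LPT): [16, 16, 12, 10, 4, 4]
Assign each job to the least loaded machine:
  Machine 1: jobs [16, 12, 4], load = 32
  Machine 2: jobs [16, 10, 4], load = 30
Makespan = max load = 32

32


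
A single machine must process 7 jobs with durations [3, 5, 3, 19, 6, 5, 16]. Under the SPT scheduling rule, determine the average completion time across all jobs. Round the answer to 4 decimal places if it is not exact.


Sort jobs by processing time (SPT order): [3, 3, 5, 5, 6, 16, 19]
Compute completion times sequentially:
  Job 1: processing = 3, completes at 3
  Job 2: processing = 3, completes at 6
  Job 3: processing = 5, completes at 11
  Job 4: processing = 5, completes at 16
  Job 5: processing = 6, completes at 22
  Job 6: processing = 16, completes at 38
  Job 7: processing = 19, completes at 57
Sum of completion times = 153
Average completion time = 153/7 = 21.8571

21.8571


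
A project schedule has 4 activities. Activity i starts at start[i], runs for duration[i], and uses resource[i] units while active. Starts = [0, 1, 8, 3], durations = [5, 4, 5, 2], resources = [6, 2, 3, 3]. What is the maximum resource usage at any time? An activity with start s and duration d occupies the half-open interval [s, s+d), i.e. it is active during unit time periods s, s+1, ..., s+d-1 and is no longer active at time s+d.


Each activity i is active on [start_i, start_i + duration_i).
Compute total resource usage per time slot:
  t=0: active resources = [6], total = 6
  t=1: active resources = [6, 2], total = 8
  t=2: active resources = [6, 2], total = 8
  t=3: active resources = [6, 2, 3], total = 11
  t=4: active resources = [6, 2, 3], total = 11
  t=5: active resources = [], total = 0
  t=6: active resources = [], total = 0
  t=7: active resources = [], total = 0
  t=8: active resources = [3], total = 3
  t=9: active resources = [3], total = 3
  t=10: active resources = [3], total = 3
  t=11: active resources = [3], total = 3
  t=12: active resources = [3], total = 3
Peak resource demand = 11

11


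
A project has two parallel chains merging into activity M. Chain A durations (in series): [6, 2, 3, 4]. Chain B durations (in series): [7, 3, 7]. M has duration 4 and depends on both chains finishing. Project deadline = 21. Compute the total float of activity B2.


Forward pass: ES(B2) = sum of predecessors on chain B = 7
EF = ES + duration = 7 + 3 = 10
Backward pass: LF(M) = deadline = 21; LS(M) = 21 - 4 = 17
LF(B2) = LS(M) - sum(successors on chain B) = 17 - 7 = 10
LS = LF - duration = 10 - 3 = 7
Total float = LS - ES = 7 - 7 = 0

0


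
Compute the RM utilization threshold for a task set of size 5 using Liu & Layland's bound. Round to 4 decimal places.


Compute 2^(1/5) = 1.1486983550
Subtract 1: 1.1486983550 - 1 = 0.1486983550
Multiply by n: 5 * 0.1486983550 = 0.7434917750
Round to 4 dp: 0.7435

0.7435


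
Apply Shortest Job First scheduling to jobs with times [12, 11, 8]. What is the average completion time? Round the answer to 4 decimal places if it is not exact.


SJF order (ascending): [8, 11, 12]
Completion times:
  Job 1: burst=8, C=8
  Job 2: burst=11, C=19
  Job 3: burst=12, C=31
Average completion = 58/3 = 19.3333

19.3333


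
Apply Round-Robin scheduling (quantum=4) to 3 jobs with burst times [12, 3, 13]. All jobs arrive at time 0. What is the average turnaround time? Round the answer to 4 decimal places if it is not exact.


Time quantum = 4
Execution trace:
  J1 runs 4 units, time = 4
  J2 runs 3 units, time = 7
  J3 runs 4 units, time = 11
  J1 runs 4 units, time = 15
  J3 runs 4 units, time = 19
  J1 runs 4 units, time = 23
  J3 runs 4 units, time = 27
  J3 runs 1 units, time = 28
Finish times: [23, 7, 28]
Average turnaround = 58/3 = 19.3333

19.3333


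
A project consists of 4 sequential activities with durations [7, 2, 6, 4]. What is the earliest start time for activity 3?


Activity 3 starts after activities 1 through 2 complete.
Predecessor durations: [7, 2]
ES = 7 + 2 = 9

9


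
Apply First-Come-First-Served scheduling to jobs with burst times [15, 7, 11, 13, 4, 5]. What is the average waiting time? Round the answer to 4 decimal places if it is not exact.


FCFS order (as given): [15, 7, 11, 13, 4, 5]
Waiting times:
  Job 1: wait = 0
  Job 2: wait = 15
  Job 3: wait = 22
  Job 4: wait = 33
  Job 5: wait = 46
  Job 6: wait = 50
Sum of waiting times = 166
Average waiting time = 166/6 = 27.6667

27.6667


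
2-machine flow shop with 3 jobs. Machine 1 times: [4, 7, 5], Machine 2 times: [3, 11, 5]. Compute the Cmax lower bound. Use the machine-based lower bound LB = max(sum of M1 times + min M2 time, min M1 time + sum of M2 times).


LB1 = sum(M1 times) + min(M2 times) = 16 + 3 = 19
LB2 = min(M1 times) + sum(M2 times) = 4 + 19 = 23
Lower bound = max(LB1, LB2) = max(19, 23) = 23

23


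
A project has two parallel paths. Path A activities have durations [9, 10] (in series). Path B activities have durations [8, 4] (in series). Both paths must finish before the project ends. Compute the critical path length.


Path A total = 9 + 10 = 19
Path B total = 8 + 4 = 12
Critical path = longest path = max(19, 12) = 19

19


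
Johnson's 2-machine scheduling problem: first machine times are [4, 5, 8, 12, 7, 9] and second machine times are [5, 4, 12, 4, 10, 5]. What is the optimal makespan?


Apply Johnson's rule:
  Group 1 (a <= b): [(1, 4, 5), (5, 7, 10), (3, 8, 12)]
  Group 2 (a > b): [(6, 9, 5), (2, 5, 4), (4, 12, 4)]
Optimal job order: [1, 5, 3, 6, 2, 4]
Schedule:
  Job 1: M1 done at 4, M2 done at 9
  Job 5: M1 done at 11, M2 done at 21
  Job 3: M1 done at 19, M2 done at 33
  Job 6: M1 done at 28, M2 done at 38
  Job 2: M1 done at 33, M2 done at 42
  Job 4: M1 done at 45, M2 done at 49
Makespan = 49

49


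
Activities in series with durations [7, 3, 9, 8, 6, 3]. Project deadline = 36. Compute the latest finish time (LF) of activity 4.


LF(activity 4) = deadline - sum of successor durations
Successors: activities 5 through 6 with durations [6, 3]
Sum of successor durations = 9
LF = 36 - 9 = 27

27


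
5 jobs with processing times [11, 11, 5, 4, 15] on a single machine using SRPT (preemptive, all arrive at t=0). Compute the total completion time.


Since all jobs arrive at t=0, SRPT equals SPT ordering.
SPT order: [4, 5, 11, 11, 15]
Completion times:
  Job 1: p=4, C=4
  Job 2: p=5, C=9
  Job 3: p=11, C=20
  Job 4: p=11, C=31
  Job 5: p=15, C=46
Total completion time = 4 + 9 + 20 + 31 + 46 = 110

110


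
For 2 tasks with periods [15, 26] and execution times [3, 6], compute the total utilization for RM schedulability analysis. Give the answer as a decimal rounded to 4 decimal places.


Compute individual utilizations (exact fractions):
  Task 1: C/T = 3/15 = 1/5 (approx. 0.2)
  Task 2: C/T = 6/26 = 3/13 (approx. 0.2308)
Total utilization U = 1/5 + 3/13 = 28/65
Rounded to 4 decimal places: U = 0.4308
RM (Liu & Layland) bound for 2 tasks = 0.828427; compare with U = 28/65 (approx. 0.430769)
U <= bound, so schedulable by RM sufficient condition.

0.4308


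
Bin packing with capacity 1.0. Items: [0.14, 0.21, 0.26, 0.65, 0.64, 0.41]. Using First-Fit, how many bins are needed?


Place items sequentially using First-Fit:
  Item 0.14 -> new Bin 1
  Item 0.21 -> Bin 1 (now 0.35)
  Item 0.26 -> Bin 1 (now 0.61)
  Item 0.65 -> new Bin 2
  Item 0.64 -> new Bin 3
  Item 0.41 -> new Bin 4
Total bins used = 4

4


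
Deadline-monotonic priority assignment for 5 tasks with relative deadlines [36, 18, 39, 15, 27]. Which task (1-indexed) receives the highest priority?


Sort tasks by relative deadline (ascending):
  Task 4: deadline = 15
  Task 2: deadline = 18
  Task 5: deadline = 27
  Task 1: deadline = 36
  Task 3: deadline = 39
Priority order (highest first): [4, 2, 5, 1, 3]
Highest priority task = 4

4


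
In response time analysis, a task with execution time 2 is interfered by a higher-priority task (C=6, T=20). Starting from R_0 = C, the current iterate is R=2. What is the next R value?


R_next = C + ceil(R_prev / T_hp) * C_hp
ceil(2 / 20) = ceil(0.1) = 1
Interference = 1 * 6 = 6
R_next = 2 + 6 = 8

8


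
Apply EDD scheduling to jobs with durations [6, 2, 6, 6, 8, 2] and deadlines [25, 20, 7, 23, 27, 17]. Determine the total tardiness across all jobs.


Sort by due date (EDD order): [(6, 7), (2, 17), (2, 20), (6, 23), (6, 25), (8, 27)]
Compute completion times and tardiness:
  Job 1: p=6, d=7, C=6, tardiness=max(0,6-7)=0
  Job 2: p=2, d=17, C=8, tardiness=max(0,8-17)=0
  Job 3: p=2, d=20, C=10, tardiness=max(0,10-20)=0
  Job 4: p=6, d=23, C=16, tardiness=max(0,16-23)=0
  Job 5: p=6, d=25, C=22, tardiness=max(0,22-25)=0
  Job 6: p=8, d=27, C=30, tardiness=max(0,30-27)=3
Total tardiness = 3

3


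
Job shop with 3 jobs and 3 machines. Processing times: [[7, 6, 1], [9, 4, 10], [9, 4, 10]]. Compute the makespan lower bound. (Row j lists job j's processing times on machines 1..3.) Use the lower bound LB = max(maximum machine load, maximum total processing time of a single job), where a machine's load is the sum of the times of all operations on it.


Machine loads:
  Machine 1: 7 + 9 + 9 = 25
  Machine 2: 6 + 4 + 4 = 14
  Machine 3: 1 + 10 + 10 = 21
Max machine load = 25
Job totals:
  Job 1: 14
  Job 2: 23
  Job 3: 23
Max job total = 23
Lower bound = max(25, 23) = 25

25


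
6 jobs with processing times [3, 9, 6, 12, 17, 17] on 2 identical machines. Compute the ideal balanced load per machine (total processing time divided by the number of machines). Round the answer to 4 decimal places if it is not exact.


Total processing time = 3 + 9 + 6 + 12 + 17 + 17 = 64
Number of machines = 2
Ideal balanced load = 64 / 2 = 32.0

32.0


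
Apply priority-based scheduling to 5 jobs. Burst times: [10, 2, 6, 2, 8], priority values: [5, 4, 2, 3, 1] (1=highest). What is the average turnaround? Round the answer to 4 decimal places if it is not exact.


Sort by priority (ascending = highest first):
Order: [(1, 8), (2, 6), (3, 2), (4, 2), (5, 10)]
Completion times:
  Priority 1, burst=8, C=8
  Priority 2, burst=6, C=14
  Priority 3, burst=2, C=16
  Priority 4, burst=2, C=18
  Priority 5, burst=10, C=28
Average turnaround = 84/5 = 16.8

16.8


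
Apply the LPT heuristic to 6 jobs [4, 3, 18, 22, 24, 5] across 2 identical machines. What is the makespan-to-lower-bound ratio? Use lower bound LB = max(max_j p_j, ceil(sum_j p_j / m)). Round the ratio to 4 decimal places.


LPT order: [24, 22, 18, 5, 4, 3]
Machine loads after assignment: [36, 40]
LPT makespan = 40
Lower bound = max(max_job, ceil(total/2)) = max(24, 38) = 38
Ratio = 40 / 38 = 1.0526

1.0526


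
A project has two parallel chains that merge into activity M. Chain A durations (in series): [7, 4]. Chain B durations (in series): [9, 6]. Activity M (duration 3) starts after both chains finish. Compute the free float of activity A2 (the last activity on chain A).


ES(A2) = sum of predecessors on chain A = 7
EF(A2) = ES + duration = 7 + 4 = 11
Successor of A2 is M. ES(M) = max(sum(A), sum(B)) = max(11, 15) = 15
Free float = ES(successor) - EF(current) = 15 - 11 = 4

4


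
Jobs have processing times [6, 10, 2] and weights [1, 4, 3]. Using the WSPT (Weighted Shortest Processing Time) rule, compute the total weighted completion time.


Compute p/w ratios and sort ascending (WSPT): [(2, 3), (10, 4), (6, 1)]
Compute weighted completion times:
  Job (p=2,w=3): C=2, w*C=3*2=6
  Job (p=10,w=4): C=12, w*C=4*12=48
  Job (p=6,w=1): C=18, w*C=1*18=18
Total weighted completion time = 72

72


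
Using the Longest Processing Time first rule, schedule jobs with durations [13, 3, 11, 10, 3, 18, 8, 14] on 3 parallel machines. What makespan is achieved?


Sort jobs in decreasing order (LPT): [18, 14, 13, 11, 10, 8, 3, 3]
Assign each job to the least loaded machine:
  Machine 1: jobs [18, 8], load = 26
  Machine 2: jobs [14, 10, 3], load = 27
  Machine 3: jobs [13, 11, 3], load = 27
Makespan = max load = 27

27


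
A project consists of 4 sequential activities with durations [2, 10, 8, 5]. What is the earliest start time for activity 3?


Activity 3 starts after activities 1 through 2 complete.
Predecessor durations: [2, 10]
ES = 2 + 10 = 12

12


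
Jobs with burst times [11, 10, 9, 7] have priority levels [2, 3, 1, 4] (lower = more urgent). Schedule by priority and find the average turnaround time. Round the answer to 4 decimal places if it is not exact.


Sort by priority (ascending = highest first):
Order: [(1, 9), (2, 11), (3, 10), (4, 7)]
Completion times:
  Priority 1, burst=9, C=9
  Priority 2, burst=11, C=20
  Priority 3, burst=10, C=30
  Priority 4, burst=7, C=37
Average turnaround = 96/4 = 24.0

24.0


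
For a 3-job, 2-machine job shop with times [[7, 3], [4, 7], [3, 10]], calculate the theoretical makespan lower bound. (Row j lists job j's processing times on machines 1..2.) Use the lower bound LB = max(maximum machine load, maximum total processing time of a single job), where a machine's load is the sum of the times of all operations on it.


Machine loads:
  Machine 1: 7 + 4 + 3 = 14
  Machine 2: 3 + 7 + 10 = 20
Max machine load = 20
Job totals:
  Job 1: 10
  Job 2: 11
  Job 3: 13
Max job total = 13
Lower bound = max(20, 13) = 20

20


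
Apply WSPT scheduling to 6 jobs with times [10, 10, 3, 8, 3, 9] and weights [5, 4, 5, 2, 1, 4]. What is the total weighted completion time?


Compute p/w ratios and sort ascending (WSPT): [(3, 5), (10, 5), (9, 4), (10, 4), (3, 1), (8, 2)]
Compute weighted completion times:
  Job (p=3,w=5): C=3, w*C=5*3=15
  Job (p=10,w=5): C=13, w*C=5*13=65
  Job (p=9,w=4): C=22, w*C=4*22=88
  Job (p=10,w=4): C=32, w*C=4*32=128
  Job (p=3,w=1): C=35, w*C=1*35=35
  Job (p=8,w=2): C=43, w*C=2*43=86
Total weighted completion time = 417

417


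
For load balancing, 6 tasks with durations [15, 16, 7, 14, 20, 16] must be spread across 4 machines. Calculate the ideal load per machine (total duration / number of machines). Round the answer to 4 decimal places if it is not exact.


Total processing time = 15 + 16 + 7 + 14 + 20 + 16 = 88
Number of machines = 4
Ideal balanced load = 88 / 4 = 22.0

22.0


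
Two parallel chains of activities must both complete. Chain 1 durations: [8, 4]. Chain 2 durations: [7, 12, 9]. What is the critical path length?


Path A total = 8 + 4 = 12
Path B total = 7 + 12 + 9 = 28
Critical path = longest path = max(12, 28) = 28

28


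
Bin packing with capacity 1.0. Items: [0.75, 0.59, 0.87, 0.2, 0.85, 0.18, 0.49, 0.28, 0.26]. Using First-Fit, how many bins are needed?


Place items sequentially using First-Fit:
  Item 0.75 -> new Bin 1
  Item 0.59 -> new Bin 2
  Item 0.87 -> new Bin 3
  Item 0.2 -> Bin 1 (now 0.95)
  Item 0.85 -> new Bin 4
  Item 0.18 -> Bin 2 (now 0.77)
  Item 0.49 -> new Bin 5
  Item 0.28 -> Bin 5 (now 0.77)
  Item 0.26 -> new Bin 6
Total bins used = 6

6


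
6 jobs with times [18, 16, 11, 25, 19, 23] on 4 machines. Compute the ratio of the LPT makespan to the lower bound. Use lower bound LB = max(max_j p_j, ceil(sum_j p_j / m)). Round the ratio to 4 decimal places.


LPT order: [25, 23, 19, 18, 16, 11]
Machine loads after assignment: [25, 23, 30, 34]
LPT makespan = 34
Lower bound = max(max_job, ceil(total/4)) = max(25, 28) = 28
Ratio = 34 / 28 = 1.2143

1.2143


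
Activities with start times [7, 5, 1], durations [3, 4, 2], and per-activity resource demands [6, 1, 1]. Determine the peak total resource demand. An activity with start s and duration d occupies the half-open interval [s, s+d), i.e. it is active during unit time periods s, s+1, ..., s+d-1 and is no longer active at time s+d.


Each activity i is active on [start_i, start_i + duration_i).
Compute total resource usage per time slot:
  t=0: active resources = [], total = 0
  t=1: active resources = [1], total = 1
  t=2: active resources = [1], total = 1
  t=3: active resources = [], total = 0
  t=4: active resources = [], total = 0
  t=5: active resources = [1], total = 1
  t=6: active resources = [1], total = 1
  t=7: active resources = [6, 1], total = 7
  t=8: active resources = [6, 1], total = 7
  t=9: active resources = [6], total = 6
Peak resource demand = 7

7


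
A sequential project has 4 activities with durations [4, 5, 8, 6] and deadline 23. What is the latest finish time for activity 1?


LF(activity 1) = deadline - sum of successor durations
Successors: activities 2 through 4 with durations [5, 8, 6]
Sum of successor durations = 19
LF = 23 - 19 = 4

4


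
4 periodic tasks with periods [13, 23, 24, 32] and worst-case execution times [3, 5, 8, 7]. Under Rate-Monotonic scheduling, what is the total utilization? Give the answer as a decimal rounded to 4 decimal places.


Compute individual utilizations (exact fractions):
  Task 1: C/T = 3/13 (approx. 0.2308)
  Task 2: C/T = 5/23 (approx. 0.2174)
  Task 3: C/T = 8/24 = 1/3 (approx. 0.3333)
  Task 4: C/T = 7/32 (approx. 0.2188)
Total utilization U = 3/13 + 5/23 + 1/3 + 7/32 = 28711/28704
Rounded to 4 decimal places: U = 1.0002
RM (Liu & Layland) bound for 4 tasks = 0.756828; compare with U = 28711/28704 (approx. 1.000244)
U > 1, so the task set is not schedulable (processor overloaded).

1.0002


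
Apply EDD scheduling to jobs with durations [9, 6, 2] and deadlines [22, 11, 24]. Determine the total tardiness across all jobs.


Sort by due date (EDD order): [(6, 11), (9, 22), (2, 24)]
Compute completion times and tardiness:
  Job 1: p=6, d=11, C=6, tardiness=max(0,6-11)=0
  Job 2: p=9, d=22, C=15, tardiness=max(0,15-22)=0
  Job 3: p=2, d=24, C=17, tardiness=max(0,17-24)=0
Total tardiness = 0

0


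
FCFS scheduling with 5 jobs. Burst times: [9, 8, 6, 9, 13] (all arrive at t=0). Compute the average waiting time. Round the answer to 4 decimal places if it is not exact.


FCFS order (as given): [9, 8, 6, 9, 13]
Waiting times:
  Job 1: wait = 0
  Job 2: wait = 9
  Job 3: wait = 17
  Job 4: wait = 23
  Job 5: wait = 32
Sum of waiting times = 81
Average waiting time = 81/5 = 16.2

16.2


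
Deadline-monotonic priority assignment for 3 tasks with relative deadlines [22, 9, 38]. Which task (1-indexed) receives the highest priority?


Sort tasks by relative deadline (ascending):
  Task 2: deadline = 9
  Task 1: deadline = 22
  Task 3: deadline = 38
Priority order (highest first): [2, 1, 3]
Highest priority task = 2

2


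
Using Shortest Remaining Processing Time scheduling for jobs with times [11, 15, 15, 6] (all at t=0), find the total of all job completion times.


Since all jobs arrive at t=0, SRPT equals SPT ordering.
SPT order: [6, 11, 15, 15]
Completion times:
  Job 1: p=6, C=6
  Job 2: p=11, C=17
  Job 3: p=15, C=32
  Job 4: p=15, C=47
Total completion time = 6 + 17 + 32 + 47 = 102

102


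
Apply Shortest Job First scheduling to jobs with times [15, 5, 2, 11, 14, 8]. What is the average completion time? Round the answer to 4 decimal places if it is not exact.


SJF order (ascending): [2, 5, 8, 11, 14, 15]
Completion times:
  Job 1: burst=2, C=2
  Job 2: burst=5, C=7
  Job 3: burst=8, C=15
  Job 4: burst=11, C=26
  Job 5: burst=14, C=40
  Job 6: burst=15, C=55
Average completion = 145/6 = 24.1667

24.1667


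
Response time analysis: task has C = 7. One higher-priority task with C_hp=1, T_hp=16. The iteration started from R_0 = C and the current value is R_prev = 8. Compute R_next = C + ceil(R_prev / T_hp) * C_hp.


R_next = C + ceil(R_prev / T_hp) * C_hp
ceil(8 / 16) = ceil(0.5) = 1
Interference = 1 * 1 = 1
R_next = 7 + 1 = 8
R_next = R_prev, so the iteration has converged (response time = 8).

8


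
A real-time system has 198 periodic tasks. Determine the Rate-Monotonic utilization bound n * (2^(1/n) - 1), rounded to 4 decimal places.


Compute 2^(1/198) = 1.0035068781
Subtract 1: 1.0035068781 - 1 = 0.0035068781
Multiply by n: 198 * 0.0035068781 = 0.6943618638
Round to 4 dp: 0.6944

0.6944


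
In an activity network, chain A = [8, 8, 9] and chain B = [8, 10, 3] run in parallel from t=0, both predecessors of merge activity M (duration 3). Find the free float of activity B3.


ES(B3) = sum of predecessors on chain B = 18
EF(B3) = ES + duration = 18 + 3 = 21
Successor of B3 is M. ES(M) = max(sum(A), sum(B)) = max(25, 21) = 25
Free float = ES(successor) - EF(current) = 25 - 21 = 4

4


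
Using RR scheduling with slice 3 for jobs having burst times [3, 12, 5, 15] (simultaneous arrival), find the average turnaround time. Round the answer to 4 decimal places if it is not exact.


Time quantum = 3
Execution trace:
  J1 runs 3 units, time = 3
  J2 runs 3 units, time = 6
  J3 runs 3 units, time = 9
  J4 runs 3 units, time = 12
  J2 runs 3 units, time = 15
  J3 runs 2 units, time = 17
  J4 runs 3 units, time = 20
  J2 runs 3 units, time = 23
  J4 runs 3 units, time = 26
  J2 runs 3 units, time = 29
  J4 runs 3 units, time = 32
  J4 runs 3 units, time = 35
Finish times: [3, 29, 17, 35]
Average turnaround = 84/4 = 21.0

21.0


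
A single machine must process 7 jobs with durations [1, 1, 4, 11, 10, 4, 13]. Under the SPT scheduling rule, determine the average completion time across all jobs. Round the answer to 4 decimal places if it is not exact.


Sort jobs by processing time (SPT order): [1, 1, 4, 4, 10, 11, 13]
Compute completion times sequentially:
  Job 1: processing = 1, completes at 1
  Job 2: processing = 1, completes at 2
  Job 3: processing = 4, completes at 6
  Job 4: processing = 4, completes at 10
  Job 5: processing = 10, completes at 20
  Job 6: processing = 11, completes at 31
  Job 7: processing = 13, completes at 44
Sum of completion times = 114
Average completion time = 114/7 = 16.2857

16.2857


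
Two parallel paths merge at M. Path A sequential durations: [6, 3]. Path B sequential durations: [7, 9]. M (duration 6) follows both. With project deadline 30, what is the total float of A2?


Forward pass: ES(A2) = sum of predecessors on chain A = 6
EF = ES + duration = 6 + 3 = 9
Backward pass: LF(M) = deadline = 30; LS(M) = 30 - 6 = 24
LF(A2) = LS(M) - sum(successors on chain A) = 24 - 0 = 24
LS = LF - duration = 24 - 3 = 21
Total float = LS - ES = 21 - 6 = 15

15


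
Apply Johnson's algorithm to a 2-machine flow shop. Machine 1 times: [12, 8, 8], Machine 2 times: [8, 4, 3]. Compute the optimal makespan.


Apply Johnson's rule:
  Group 1 (a <= b): []
  Group 2 (a > b): [(1, 12, 8), (2, 8, 4), (3, 8, 3)]
Optimal job order: [1, 2, 3]
Schedule:
  Job 1: M1 done at 12, M2 done at 20
  Job 2: M1 done at 20, M2 done at 24
  Job 3: M1 done at 28, M2 done at 31
Makespan = 31

31


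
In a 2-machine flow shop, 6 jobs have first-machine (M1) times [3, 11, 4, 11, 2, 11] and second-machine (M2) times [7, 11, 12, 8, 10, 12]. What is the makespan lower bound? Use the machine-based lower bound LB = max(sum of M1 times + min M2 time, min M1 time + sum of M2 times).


LB1 = sum(M1 times) + min(M2 times) = 42 + 7 = 49
LB2 = min(M1 times) + sum(M2 times) = 2 + 60 = 62
Lower bound = max(LB1, LB2) = max(49, 62) = 62

62


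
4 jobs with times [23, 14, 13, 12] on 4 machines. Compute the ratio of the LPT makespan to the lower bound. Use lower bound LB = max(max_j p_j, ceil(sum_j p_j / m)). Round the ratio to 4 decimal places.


LPT order: [23, 14, 13, 12]
Machine loads after assignment: [23, 14, 13, 12]
LPT makespan = 23
Lower bound = max(max_job, ceil(total/4)) = max(23, 16) = 23
Ratio = 23 / 23 = 1.0

1.0


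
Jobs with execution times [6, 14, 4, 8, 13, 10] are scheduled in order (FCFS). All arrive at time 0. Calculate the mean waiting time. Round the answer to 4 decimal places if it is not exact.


FCFS order (as given): [6, 14, 4, 8, 13, 10]
Waiting times:
  Job 1: wait = 0
  Job 2: wait = 6
  Job 3: wait = 20
  Job 4: wait = 24
  Job 5: wait = 32
  Job 6: wait = 45
Sum of waiting times = 127
Average waiting time = 127/6 = 21.1667

21.1667


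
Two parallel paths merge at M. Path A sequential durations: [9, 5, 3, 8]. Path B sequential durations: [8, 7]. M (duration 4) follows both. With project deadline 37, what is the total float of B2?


Forward pass: ES(B2) = sum of predecessors on chain B = 8
EF = ES + duration = 8 + 7 = 15
Backward pass: LF(M) = deadline = 37; LS(M) = 37 - 4 = 33
LF(B2) = LS(M) - sum(successors on chain B) = 33 - 0 = 33
LS = LF - duration = 33 - 7 = 26
Total float = LS - ES = 26 - 8 = 18

18


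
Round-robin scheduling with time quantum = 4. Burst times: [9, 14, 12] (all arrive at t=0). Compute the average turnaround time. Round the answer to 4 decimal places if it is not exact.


Time quantum = 4
Execution trace:
  J1 runs 4 units, time = 4
  J2 runs 4 units, time = 8
  J3 runs 4 units, time = 12
  J1 runs 4 units, time = 16
  J2 runs 4 units, time = 20
  J3 runs 4 units, time = 24
  J1 runs 1 units, time = 25
  J2 runs 4 units, time = 29
  J3 runs 4 units, time = 33
  J2 runs 2 units, time = 35
Finish times: [25, 35, 33]
Average turnaround = 93/3 = 31.0

31.0


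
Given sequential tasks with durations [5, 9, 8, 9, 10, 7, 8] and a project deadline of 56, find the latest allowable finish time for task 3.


LF(activity 3) = deadline - sum of successor durations
Successors: activities 4 through 7 with durations [9, 10, 7, 8]
Sum of successor durations = 34
LF = 56 - 34 = 22

22


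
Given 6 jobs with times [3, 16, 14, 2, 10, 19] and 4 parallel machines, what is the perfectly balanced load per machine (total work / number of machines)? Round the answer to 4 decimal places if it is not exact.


Total processing time = 3 + 16 + 14 + 2 + 10 + 19 = 64
Number of machines = 4
Ideal balanced load = 64 / 4 = 16.0

16.0


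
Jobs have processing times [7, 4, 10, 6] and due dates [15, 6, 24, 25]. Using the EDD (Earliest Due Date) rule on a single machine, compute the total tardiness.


Sort by due date (EDD order): [(4, 6), (7, 15), (10, 24), (6, 25)]
Compute completion times and tardiness:
  Job 1: p=4, d=6, C=4, tardiness=max(0,4-6)=0
  Job 2: p=7, d=15, C=11, tardiness=max(0,11-15)=0
  Job 3: p=10, d=24, C=21, tardiness=max(0,21-24)=0
  Job 4: p=6, d=25, C=27, tardiness=max(0,27-25)=2
Total tardiness = 2

2


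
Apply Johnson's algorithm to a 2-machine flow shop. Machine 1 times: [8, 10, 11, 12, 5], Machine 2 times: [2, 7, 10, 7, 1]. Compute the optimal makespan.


Apply Johnson's rule:
  Group 1 (a <= b): []
  Group 2 (a > b): [(3, 11, 10), (2, 10, 7), (4, 12, 7), (1, 8, 2), (5, 5, 1)]
Optimal job order: [3, 2, 4, 1, 5]
Schedule:
  Job 3: M1 done at 11, M2 done at 21
  Job 2: M1 done at 21, M2 done at 28
  Job 4: M1 done at 33, M2 done at 40
  Job 1: M1 done at 41, M2 done at 43
  Job 5: M1 done at 46, M2 done at 47
Makespan = 47

47


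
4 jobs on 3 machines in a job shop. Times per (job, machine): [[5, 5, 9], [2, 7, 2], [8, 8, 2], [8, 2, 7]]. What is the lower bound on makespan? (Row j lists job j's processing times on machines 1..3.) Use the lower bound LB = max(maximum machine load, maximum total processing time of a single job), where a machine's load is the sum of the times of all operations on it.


Machine loads:
  Machine 1: 5 + 2 + 8 + 8 = 23
  Machine 2: 5 + 7 + 8 + 2 = 22
  Machine 3: 9 + 2 + 2 + 7 = 20
Max machine load = 23
Job totals:
  Job 1: 19
  Job 2: 11
  Job 3: 18
  Job 4: 17
Max job total = 19
Lower bound = max(23, 19) = 23

23


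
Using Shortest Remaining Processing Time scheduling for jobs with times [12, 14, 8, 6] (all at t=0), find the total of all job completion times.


Since all jobs arrive at t=0, SRPT equals SPT ordering.
SPT order: [6, 8, 12, 14]
Completion times:
  Job 1: p=6, C=6
  Job 2: p=8, C=14
  Job 3: p=12, C=26
  Job 4: p=14, C=40
Total completion time = 6 + 14 + 26 + 40 = 86

86


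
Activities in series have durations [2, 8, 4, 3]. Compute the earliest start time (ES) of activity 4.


Activity 4 starts after activities 1 through 3 complete.
Predecessor durations: [2, 8, 4]
ES = 2 + 8 + 4 = 14

14


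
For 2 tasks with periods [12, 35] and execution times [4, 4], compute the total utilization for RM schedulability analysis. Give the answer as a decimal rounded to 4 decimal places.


Compute individual utilizations (exact fractions):
  Task 1: C/T = 4/12 = 1/3 (approx. 0.3333)
  Task 2: C/T = 4/35 (approx. 0.1143)
Total utilization U = 1/3 + 4/35 = 47/105
Rounded to 4 decimal places: U = 0.4476
RM (Liu & Layland) bound for 2 tasks = 0.828427; compare with U = 47/105 (approx. 0.447619)
U <= bound, so schedulable by RM sufficient condition.

0.4476


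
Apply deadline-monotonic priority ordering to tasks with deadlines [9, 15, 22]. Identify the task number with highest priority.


Sort tasks by relative deadline (ascending):
  Task 1: deadline = 9
  Task 2: deadline = 15
  Task 3: deadline = 22
Priority order (highest first): [1, 2, 3]
Highest priority task = 1

1


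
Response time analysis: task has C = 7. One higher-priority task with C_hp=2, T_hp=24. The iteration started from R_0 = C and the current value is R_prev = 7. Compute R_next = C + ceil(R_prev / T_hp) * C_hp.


R_next = C + ceil(R_prev / T_hp) * C_hp
ceil(7 / 24) = ceil(0.2917) = 1
Interference = 1 * 2 = 2
R_next = 7 + 2 = 9

9


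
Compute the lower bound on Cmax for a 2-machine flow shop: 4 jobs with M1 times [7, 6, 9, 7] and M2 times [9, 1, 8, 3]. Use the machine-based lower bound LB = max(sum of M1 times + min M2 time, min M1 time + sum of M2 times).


LB1 = sum(M1 times) + min(M2 times) = 29 + 1 = 30
LB2 = min(M1 times) + sum(M2 times) = 6 + 21 = 27
Lower bound = max(LB1, LB2) = max(30, 27) = 30

30
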